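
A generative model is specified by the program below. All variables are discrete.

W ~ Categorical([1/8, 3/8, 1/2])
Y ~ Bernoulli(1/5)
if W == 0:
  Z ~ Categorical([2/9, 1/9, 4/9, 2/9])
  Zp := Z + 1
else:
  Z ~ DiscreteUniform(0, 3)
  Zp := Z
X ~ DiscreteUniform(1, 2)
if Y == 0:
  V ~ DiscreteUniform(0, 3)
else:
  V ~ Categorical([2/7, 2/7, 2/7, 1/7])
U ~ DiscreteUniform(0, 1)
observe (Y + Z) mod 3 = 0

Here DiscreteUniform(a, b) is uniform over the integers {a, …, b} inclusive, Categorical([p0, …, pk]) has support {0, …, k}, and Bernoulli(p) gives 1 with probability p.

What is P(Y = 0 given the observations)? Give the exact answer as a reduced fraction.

P(Y = 0 | obs) = 568/647

Enumerate traces; 144 have nonzero weight after conditioning:
  (W=0, Y=0, Z=0, X=1, V=0, U=0) weight 1/720
  (W=0, Y=0, Z=0, X=1, V=0, U=1) weight 1/720
  (W=0, Y=0, Z=0, X=1, V=1, U=0) weight 1/720
  (W=0, Y=0, Z=0, X=1, V=1, U=1) weight 1/720
  (W=0, Y=0, Z=0, X=1, V=2, U=0) weight 1/720
  (W=0, Y=0, Z=0, X=1, V=2, U=1) weight 1/720
  (W=0, Y=0, Z=0, X=1, V=3, U=0) weight 1/720
  (W=0, Y=0, Z=0, X=1, V=3, U=1) weight 1/720
  (W=0, Y=1, Z=2, X=1, V=0, U=0) weight 1/1260
  … 135 more
Group by Y:
  weight(Y=0) = 71/180
  weight(Y=1) = 79/1440
Total weight = 71/180 + 79/1440 = 647/1440
P(Y=0 | obs) = 71/180 / 647/1440 = 568/647
P(Y=1 | obs) = 79/1440 / 647/1440 = 79/647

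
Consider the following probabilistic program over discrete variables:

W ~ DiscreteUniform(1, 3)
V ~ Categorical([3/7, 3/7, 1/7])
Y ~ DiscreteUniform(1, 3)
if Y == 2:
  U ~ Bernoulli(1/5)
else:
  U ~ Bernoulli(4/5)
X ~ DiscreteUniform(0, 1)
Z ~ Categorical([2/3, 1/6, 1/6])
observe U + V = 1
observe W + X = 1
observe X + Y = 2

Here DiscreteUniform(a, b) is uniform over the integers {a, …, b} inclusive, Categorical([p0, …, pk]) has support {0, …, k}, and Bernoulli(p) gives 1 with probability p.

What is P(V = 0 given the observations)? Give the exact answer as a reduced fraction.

P(V = 0 | obs) = 1/5

Enumerate traces; 6 have nonzero weight after conditioning:
  (W=1, V=0, Y=2, U=1, X=0, Z=0) weight 1/315
  (W=1, V=0, Y=2, U=1, X=0, Z=1) weight 1/1260
  (W=1, V=0, Y=2, U=1, X=0, Z=2) weight 1/1260
  (W=1, V=1, Y=2, U=0, X=0, Z=0) weight 4/315
  (W=1, V=1, Y=2, U=0, X=0, Z=1) weight 1/315
  (W=1, V=1, Y=2, U=0, X=0, Z=2) weight 1/315
Group by V:
  weight(V=0) = 1/210
  weight(V=1) = 2/105
Total weight = 1/210 + 2/105 = 1/42
P(V=0 | obs) = 1/210 / 1/42 = 1/5
P(V=1 | obs) = 2/105 / 1/42 = 4/5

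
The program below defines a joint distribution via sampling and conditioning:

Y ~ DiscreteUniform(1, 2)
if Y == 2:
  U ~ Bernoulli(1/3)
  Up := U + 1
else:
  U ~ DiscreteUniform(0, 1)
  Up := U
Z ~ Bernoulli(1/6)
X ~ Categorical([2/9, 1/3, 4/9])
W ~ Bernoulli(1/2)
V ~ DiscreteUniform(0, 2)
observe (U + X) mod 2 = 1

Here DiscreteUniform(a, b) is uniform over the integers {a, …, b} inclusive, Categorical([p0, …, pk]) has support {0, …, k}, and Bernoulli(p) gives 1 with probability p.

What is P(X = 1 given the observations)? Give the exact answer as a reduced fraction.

Enumerate traces; 72 have nonzero weight after conditioning:
  (Y=1, U=0, Z=0, X=1, W=0, V=0) weight 5/432
  (Y=1, U=0, Z=0, X=1, W=0, V=1) weight 5/432
  (Y=1, U=0, Z=0, X=1, W=0, V=2) weight 5/432
  (Y=1, U=0, Z=0, X=1, W=1, V=0) weight 5/432
  (Y=1, U=0, Z=0, X=1, W=1, V=1) weight 5/432
  (Y=1, U=0, Z=0, X=1, W=1, V=2) weight 5/432
  (Y=1, U=0, Z=1, X=1, W=0, V=0) weight 1/432
  (Y=1, U=0, Z=1, X=1, W=0, V=1) weight 1/432
  (Y=1, U=1, Z=0, X=0, W=0, V=0) weight 5/648
  (Y=1, U=1, Z=0, X=2, W=0, V=0) weight 5/324
  … 62 more
Group by X:
  weight(X=0) = 5/54
  weight(X=1) = 7/36
  weight(X=2) = 5/27
Total weight = 5/54 + 7/36 + 5/27 = 17/36
P(X=0 | obs) = 5/54 / 17/36 = 10/51
P(X=1 | obs) = 7/36 / 17/36 = 7/17
P(X=2 | obs) = 5/27 / 17/36 = 20/51

P(X = 1 | obs) = 7/17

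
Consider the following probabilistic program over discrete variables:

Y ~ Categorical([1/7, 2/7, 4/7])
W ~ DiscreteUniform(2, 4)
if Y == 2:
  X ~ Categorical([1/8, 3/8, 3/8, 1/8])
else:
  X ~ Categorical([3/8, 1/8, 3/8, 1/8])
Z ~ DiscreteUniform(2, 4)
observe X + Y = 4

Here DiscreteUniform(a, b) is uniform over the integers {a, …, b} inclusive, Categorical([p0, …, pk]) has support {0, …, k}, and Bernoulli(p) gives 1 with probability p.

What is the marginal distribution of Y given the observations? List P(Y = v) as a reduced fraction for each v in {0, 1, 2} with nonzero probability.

P(Y=1) = 1/7, P(Y=2) = 6/7

Enumerate traces; 18 have nonzero weight after conditioning:
  (Y=1, W=2, X=3, Z=2) weight 1/252
  (Y=1, W=2, X=3, Z=3) weight 1/252
  (Y=1, W=2, X=3, Z=4) weight 1/252
  (Y=1, W=3, X=3, Z=2) weight 1/252
  (Y=1, W=3, X=3, Z=3) weight 1/252
  (Y=1, W=3, X=3, Z=4) weight 1/252
  (Y=1, W=4, X=3, Z=2) weight 1/252
  (Y=1, W=4, X=3, Z=3) weight 1/252
  (Y=2, W=2, X=2, Z=2) weight 1/42
  … 9 more
Group by Y:
  weight(Y=1) = 1/28
  weight(Y=2) = 3/14
Total weight = 1/28 + 3/14 = 1/4
P(Y=1 | obs) = 1/28 / 1/4 = 1/7
P(Y=2 | obs) = 3/14 / 1/4 = 6/7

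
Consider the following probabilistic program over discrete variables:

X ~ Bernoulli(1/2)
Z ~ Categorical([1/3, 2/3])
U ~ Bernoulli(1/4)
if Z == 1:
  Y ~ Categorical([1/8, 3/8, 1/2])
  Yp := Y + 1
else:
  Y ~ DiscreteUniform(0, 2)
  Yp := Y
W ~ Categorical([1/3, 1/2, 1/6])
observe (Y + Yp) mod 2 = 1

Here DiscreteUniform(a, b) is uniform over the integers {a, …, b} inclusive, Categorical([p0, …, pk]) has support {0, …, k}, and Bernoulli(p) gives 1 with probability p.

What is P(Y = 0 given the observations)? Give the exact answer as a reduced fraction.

P(Y = 0 | obs) = 1/8

Enumerate traces; 36 have nonzero weight after conditioning:
  (X=0, Z=1, U=0, Y=0, W=0) weight 1/96
  (X=0, Z=1, U=0, Y=0, W=1) weight 1/64
  (X=0, Z=1, U=0, Y=0, W=2) weight 1/192
  (X=0, Z=1, U=0, Y=1, W=0) weight 1/32
  (X=0, Z=1, U=0, Y=1, W=1) weight 3/64
  (X=0, Z=1, U=0, Y=1, W=2) weight 1/64
  (X=0, Z=1, U=0, Y=2, W=0) weight 1/24
  (X=0, Z=1, U=0, Y=2, W=1) weight 1/16
  … 28 more
Group by Y:
  weight(Y=0) = 1/12
  weight(Y=1) = 1/4
  weight(Y=2) = 1/3
Total weight = 1/12 + 1/4 + 1/3 = 2/3
P(Y=0 | obs) = 1/12 / 2/3 = 1/8
P(Y=1 | obs) = 1/4 / 2/3 = 3/8
P(Y=2 | obs) = 1/3 / 2/3 = 1/2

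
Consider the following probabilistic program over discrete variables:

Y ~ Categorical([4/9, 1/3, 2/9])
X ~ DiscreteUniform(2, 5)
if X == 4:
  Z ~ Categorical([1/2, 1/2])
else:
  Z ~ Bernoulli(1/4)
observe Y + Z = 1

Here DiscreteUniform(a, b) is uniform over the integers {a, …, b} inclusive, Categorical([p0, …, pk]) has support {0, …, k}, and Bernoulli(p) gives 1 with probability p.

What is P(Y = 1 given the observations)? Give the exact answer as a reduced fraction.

Enumerate traces; 8 have nonzero weight after conditioning:
  (Y=0, X=2, Z=1) weight 1/36
  (Y=0, X=3, Z=1) weight 1/36
  (Y=0, X=4, Z=1) weight 1/18
  (Y=0, X=5, Z=1) weight 1/36
  (Y=1, X=2, Z=0) weight 1/16
  (Y=1, X=3, Z=0) weight 1/16
  (Y=1, X=4, Z=0) weight 1/24
  (Y=1, X=5, Z=0) weight 1/16
Group by Y:
  weight(Y=0) = 5/36
  weight(Y=1) = 11/48
Total weight = 5/36 + 11/48 = 53/144
P(Y=0 | obs) = 5/36 / 53/144 = 20/53
P(Y=1 | obs) = 11/48 / 53/144 = 33/53

P(Y = 1 | obs) = 33/53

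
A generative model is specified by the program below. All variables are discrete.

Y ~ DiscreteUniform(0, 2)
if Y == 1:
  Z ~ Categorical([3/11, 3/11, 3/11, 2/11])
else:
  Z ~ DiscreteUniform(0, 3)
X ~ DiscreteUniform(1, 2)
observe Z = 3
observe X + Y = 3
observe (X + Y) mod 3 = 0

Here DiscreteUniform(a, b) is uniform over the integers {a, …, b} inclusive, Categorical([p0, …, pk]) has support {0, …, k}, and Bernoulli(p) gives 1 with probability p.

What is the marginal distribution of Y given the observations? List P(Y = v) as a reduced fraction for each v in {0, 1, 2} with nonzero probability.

Enumerate traces; 2 have nonzero weight after conditioning:
  (Y=1, Z=3, X=2) weight 1/33
  (Y=2, Z=3, X=1) weight 1/24
Group by Y:
  weight(Y=1) = 1/33
  weight(Y=2) = 1/24
Total weight = 1/33 + 1/24 = 19/264
P(Y=1 | obs) = 1/33 / 19/264 = 8/19
P(Y=2 | obs) = 1/24 / 19/264 = 11/19

P(Y=1) = 8/19, P(Y=2) = 11/19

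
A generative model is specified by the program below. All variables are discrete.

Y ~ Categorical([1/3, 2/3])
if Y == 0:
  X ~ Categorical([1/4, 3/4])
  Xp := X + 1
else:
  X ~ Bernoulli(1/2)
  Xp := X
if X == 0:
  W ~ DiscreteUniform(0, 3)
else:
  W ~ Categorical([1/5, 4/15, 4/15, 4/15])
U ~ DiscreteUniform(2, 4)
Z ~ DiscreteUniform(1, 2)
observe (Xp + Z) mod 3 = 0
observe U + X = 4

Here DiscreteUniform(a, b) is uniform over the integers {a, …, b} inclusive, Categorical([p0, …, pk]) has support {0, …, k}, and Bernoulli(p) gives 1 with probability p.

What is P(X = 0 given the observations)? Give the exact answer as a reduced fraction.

P(X = 0 | obs) = 1/8

Enumerate traces; 12 have nonzero weight after conditioning:
  (Y=0, X=0, W=0, U=4, Z=2) weight 1/288
  (Y=0, X=0, W=1, U=4, Z=2) weight 1/288
  (Y=0, X=0, W=2, U=4, Z=2) weight 1/288
  (Y=0, X=0, W=3, U=4, Z=2) weight 1/288
  (Y=0, X=1, W=0, U=3, Z=1) weight 1/120
  (Y=0, X=1, W=1, U=3, Z=1) weight 1/90
  (Y=0, X=1, W=2, U=3, Z=1) weight 1/90
  (Y=0, X=1, W=3, U=3, Z=1) weight 1/90
  … 4 more
Group by X:
  weight(X=0) = 1/72
  weight(X=1) = 7/72
Total weight = 1/72 + 7/72 = 1/9
P(X=0 | obs) = 1/72 / 1/9 = 1/8
P(X=1 | obs) = 7/72 / 1/9 = 7/8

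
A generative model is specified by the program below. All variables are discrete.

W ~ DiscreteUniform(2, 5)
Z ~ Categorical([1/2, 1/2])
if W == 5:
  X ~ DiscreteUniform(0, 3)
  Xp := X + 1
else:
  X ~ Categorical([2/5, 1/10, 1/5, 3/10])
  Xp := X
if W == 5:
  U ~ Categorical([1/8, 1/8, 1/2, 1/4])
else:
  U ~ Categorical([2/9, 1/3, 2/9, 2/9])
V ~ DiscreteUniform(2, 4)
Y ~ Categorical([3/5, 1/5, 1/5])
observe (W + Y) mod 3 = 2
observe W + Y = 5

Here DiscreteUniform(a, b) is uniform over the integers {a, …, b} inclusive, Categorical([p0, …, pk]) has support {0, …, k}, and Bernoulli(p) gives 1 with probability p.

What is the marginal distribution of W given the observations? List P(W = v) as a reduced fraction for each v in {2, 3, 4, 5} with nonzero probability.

Enumerate traces; 288 have nonzero weight after conditioning:
  (W=3, Z=0, X=0, U=0, V=2, Y=2) weight 1/1350
  (W=3, Z=0, X=0, U=0, V=3, Y=2) weight 1/1350
  (W=3, Z=0, X=0, U=0, V=4, Y=2) weight 1/1350
  (W=3, Z=0, X=0, U=1, V=2, Y=2) weight 1/900
  (W=3, Z=0, X=0, U=1, V=3, Y=2) weight 1/900
  (W=3, Z=0, X=0, U=1, V=4, Y=2) weight 1/900
  (W=3, Z=0, X=0, U=2, V=2, Y=2) weight 1/1350
  (W=3, Z=0, X=0, U=2, V=3, Y=2) weight 1/1350
  (W=4, Z=0, X=0, U=0, V=2, Y=1) weight 1/1350
  (W=5, Z=0, X=0, U=0, V=2, Y=0) weight 1/1280
  … 278 more
Group by W:
  weight(W=3) = 1/20
  weight(W=4) = 1/20
  weight(W=5) = 3/20
Total weight = 1/20 + 1/20 + 3/20 = 1/4
P(W=3 | obs) = 1/20 / 1/4 = 1/5
P(W=4 | obs) = 1/20 / 1/4 = 1/5
P(W=5 | obs) = 3/20 / 1/4 = 3/5

P(W=3) = 1/5, P(W=4) = 1/5, P(W=5) = 3/5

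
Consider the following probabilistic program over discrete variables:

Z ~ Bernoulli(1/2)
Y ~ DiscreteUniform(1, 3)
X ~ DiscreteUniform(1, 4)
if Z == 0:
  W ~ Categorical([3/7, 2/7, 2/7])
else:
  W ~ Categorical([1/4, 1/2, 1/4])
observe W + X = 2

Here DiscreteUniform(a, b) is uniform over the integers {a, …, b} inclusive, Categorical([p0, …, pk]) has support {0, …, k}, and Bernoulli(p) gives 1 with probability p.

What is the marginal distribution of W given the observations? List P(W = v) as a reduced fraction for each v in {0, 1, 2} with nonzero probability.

Enumerate traces; 12 have nonzero weight after conditioning:
  (Z=0, Y=1, X=1, W=1) weight 1/84
  (Z=0, Y=1, X=2, W=0) weight 1/56
  (Z=0, Y=2, X=1, W=1) weight 1/84
  (Z=0, Y=2, X=2, W=0) weight 1/56
  (Z=0, Y=3, X=1, W=1) weight 1/84
  (Z=0, Y=3, X=2, W=0) weight 1/56
  (Z=1, Y=1, X=1, W=1) weight 1/48
  (Z=1, Y=1, X=2, W=0) weight 1/96
  … 4 more
Group by W:
  weight(W=0) = 19/224
  weight(W=1) = 11/112
Total weight = 19/224 + 11/112 = 41/224
P(W=0 | obs) = 19/224 / 41/224 = 19/41
P(W=1 | obs) = 11/112 / 41/224 = 22/41

P(W=0) = 19/41, P(W=1) = 22/41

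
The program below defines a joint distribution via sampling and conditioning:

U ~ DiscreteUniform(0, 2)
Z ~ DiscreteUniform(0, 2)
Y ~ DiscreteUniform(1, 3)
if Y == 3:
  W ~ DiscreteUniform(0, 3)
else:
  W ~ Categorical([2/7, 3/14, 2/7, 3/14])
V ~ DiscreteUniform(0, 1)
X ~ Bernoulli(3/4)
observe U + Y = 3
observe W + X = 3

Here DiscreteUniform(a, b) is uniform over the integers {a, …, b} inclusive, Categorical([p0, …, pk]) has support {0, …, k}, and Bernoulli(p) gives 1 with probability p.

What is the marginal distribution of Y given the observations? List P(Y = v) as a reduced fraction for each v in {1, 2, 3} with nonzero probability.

P(Y=1) = 15/44, P(Y=2) = 15/44, P(Y=3) = 7/22

Enumerate traces; 36 have nonzero weight after conditioning:
  (U=0, Z=0, Y=3, W=2, V=0, X=1) weight 1/288
  (U=0, Z=0, Y=3, W=2, V=1, X=1) weight 1/288
  (U=0, Z=0, Y=3, W=3, V=0, X=0) weight 1/864
  (U=0, Z=0, Y=3, W=3, V=1, X=0) weight 1/864
  (U=0, Z=1, Y=3, W=2, V=0, X=1) weight 1/288
  (U=0, Z=1, Y=3, W=2, V=1, X=1) weight 1/288
  (U=0, Z=1, Y=3, W=3, V=0, X=0) weight 1/864
  (U=0, Z=1, Y=3, W=3, V=1, X=0) weight 1/864
  (U=1, Z=0, Y=2, W=2, V=0, X=1) weight 1/252
  (U=2, Z=0, Y=1, W=2, V=0, X=1) weight 1/252
  … 26 more
Group by Y:
  weight(Y=1) = 5/168
  weight(Y=2) = 5/168
  weight(Y=3) = 1/36
Total weight = 5/168 + 5/168 + 1/36 = 11/126
P(Y=1 | obs) = 5/168 / 11/126 = 15/44
P(Y=2 | obs) = 5/168 / 11/126 = 15/44
P(Y=3 | obs) = 1/36 / 11/126 = 7/22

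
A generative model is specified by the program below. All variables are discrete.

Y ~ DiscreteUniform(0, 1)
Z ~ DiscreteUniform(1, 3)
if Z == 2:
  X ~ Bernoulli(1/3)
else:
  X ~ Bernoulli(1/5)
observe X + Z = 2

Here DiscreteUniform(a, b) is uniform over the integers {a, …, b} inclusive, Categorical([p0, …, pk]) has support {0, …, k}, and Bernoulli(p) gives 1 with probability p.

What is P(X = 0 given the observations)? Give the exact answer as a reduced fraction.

Enumerate traces; 4 have nonzero weight after conditioning:
  (Y=0, Z=1, X=1) weight 1/30
  (Y=0, Z=2, X=0) weight 1/9
  (Y=1, Z=1, X=1) weight 1/30
  (Y=1, Z=2, X=0) weight 1/9
Group by X:
  weight(X=0) = 2/9
  weight(X=1) = 1/15
Total weight = 2/9 + 1/15 = 13/45
P(X=0 | obs) = 2/9 / 13/45 = 10/13
P(X=1 | obs) = 1/15 / 13/45 = 3/13

P(X = 0 | obs) = 10/13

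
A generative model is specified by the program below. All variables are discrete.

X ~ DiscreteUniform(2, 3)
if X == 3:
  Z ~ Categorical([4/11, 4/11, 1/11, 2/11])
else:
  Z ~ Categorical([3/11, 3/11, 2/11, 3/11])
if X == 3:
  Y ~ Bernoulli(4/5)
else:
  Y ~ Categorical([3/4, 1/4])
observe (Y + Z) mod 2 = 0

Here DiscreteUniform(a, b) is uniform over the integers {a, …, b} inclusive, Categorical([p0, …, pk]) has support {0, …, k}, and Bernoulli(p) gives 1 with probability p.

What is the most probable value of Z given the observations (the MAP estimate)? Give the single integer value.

Enumerate traces; 8 have nonzero weight after conditioning:
  (X=2, Z=0, Y=0) weight 9/88
  (X=2, Z=1, Y=1) weight 3/88
  (X=2, Z=2, Y=0) weight 3/44
  (X=2, Z=3, Y=1) weight 3/88
  (X=3, Z=0, Y=0) weight 2/55
  (X=3, Z=1, Y=1) weight 8/55
  (X=3, Z=2, Y=0) weight 1/110
  (X=3, Z=3, Y=1) weight 4/55
Group by Z:
  weight(Z=0) = 61/440
  weight(Z=1) = 79/440
  weight(Z=2) = 17/220
  weight(Z=3) = 47/440
Total weight = 61/440 + 79/440 + 17/220 + 47/440 = 221/440
P(Z=0 | obs) = 61/440 / 221/440 = 61/221
P(Z=1 | obs) = 79/440 / 221/440 = 79/221
P(Z=2 | obs) = 17/220 / 221/440 = 2/13
P(Z=3 | obs) = 47/440 / 221/440 = 47/221
argmax = 1

argmax_v P(Z = v | obs) = 1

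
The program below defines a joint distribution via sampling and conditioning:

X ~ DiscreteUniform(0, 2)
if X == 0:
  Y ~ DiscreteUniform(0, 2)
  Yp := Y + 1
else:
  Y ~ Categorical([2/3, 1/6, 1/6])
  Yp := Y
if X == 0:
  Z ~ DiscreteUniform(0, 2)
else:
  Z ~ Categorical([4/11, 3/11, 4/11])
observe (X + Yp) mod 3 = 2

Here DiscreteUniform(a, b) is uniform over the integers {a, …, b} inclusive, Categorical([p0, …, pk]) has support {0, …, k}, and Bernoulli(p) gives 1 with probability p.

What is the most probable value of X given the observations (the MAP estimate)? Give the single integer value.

Enumerate traces; 9 have nonzero weight after conditioning:
  (X=0, Y=1, Z=0) weight 1/27
  (X=0, Y=1, Z=1) weight 1/27
  (X=0, Y=1, Z=2) weight 1/27
  (X=1, Y=1, Z=0) weight 2/99
  (X=1, Y=1, Z=1) weight 1/66
  (X=1, Y=1, Z=2) weight 2/99
  (X=2, Y=0, Z=0) weight 8/99
  (X=2, Y=0, Z=1) weight 2/33
  … 1 more
Group by X:
  weight(X=0) = 1/9
  weight(X=1) = 1/18
  weight(X=2) = 2/9
Total weight = 1/9 + 1/18 + 2/9 = 7/18
P(X=0 | obs) = 1/9 / 7/18 = 2/7
P(X=1 | obs) = 1/18 / 7/18 = 1/7
P(X=2 | obs) = 2/9 / 7/18 = 4/7
argmax = 2

argmax_v P(X = v | obs) = 2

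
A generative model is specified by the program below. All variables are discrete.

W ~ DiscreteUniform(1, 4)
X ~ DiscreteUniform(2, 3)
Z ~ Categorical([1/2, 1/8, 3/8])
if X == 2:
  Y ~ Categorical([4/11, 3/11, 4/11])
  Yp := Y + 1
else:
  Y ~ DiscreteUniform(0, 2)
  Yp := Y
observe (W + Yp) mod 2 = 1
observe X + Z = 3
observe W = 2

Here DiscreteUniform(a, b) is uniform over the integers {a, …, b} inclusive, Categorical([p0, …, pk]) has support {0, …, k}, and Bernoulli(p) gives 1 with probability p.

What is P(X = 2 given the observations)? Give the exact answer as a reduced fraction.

P(X = 2 | obs) = 6/17

Enumerate traces; 3 have nonzero weight after conditioning:
  (W=2, X=2, Z=1, Y=0) weight 1/176
  (W=2, X=2, Z=1, Y=2) weight 1/176
  (W=2, X=3, Z=0, Y=1) weight 1/48
Group by X:
  weight(X=2) = 1/88
  weight(X=3) = 1/48
Total weight = 1/88 + 1/48 = 17/528
P(X=2 | obs) = 1/88 / 17/528 = 6/17
P(X=3 | obs) = 1/48 / 17/528 = 11/17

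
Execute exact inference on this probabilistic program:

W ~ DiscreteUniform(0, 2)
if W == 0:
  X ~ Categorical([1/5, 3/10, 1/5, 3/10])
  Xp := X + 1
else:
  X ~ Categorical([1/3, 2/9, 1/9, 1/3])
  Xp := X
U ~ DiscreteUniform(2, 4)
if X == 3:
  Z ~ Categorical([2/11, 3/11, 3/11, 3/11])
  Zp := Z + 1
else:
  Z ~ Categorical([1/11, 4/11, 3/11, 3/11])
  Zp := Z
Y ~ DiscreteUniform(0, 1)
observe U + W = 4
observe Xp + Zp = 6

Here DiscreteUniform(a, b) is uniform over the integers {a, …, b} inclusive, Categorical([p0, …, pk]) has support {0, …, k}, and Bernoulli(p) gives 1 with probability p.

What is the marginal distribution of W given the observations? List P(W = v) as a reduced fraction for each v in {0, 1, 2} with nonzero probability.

Enumerate traces; 8 have nonzero weight after conditioning:
  (W=0, X=2, U=4, Z=3, Y=0) weight 1/330
  (W=0, X=2, U=4, Z=3, Y=1) weight 1/330
  (W=0, X=3, U=4, Z=1, Y=0) weight 1/220
  (W=0, X=3, U=4, Z=1, Y=1) weight 1/220
  (W=1, X=3, U=3, Z=2, Y=0) weight 1/198
  (W=1, X=3, U=3, Z=2, Y=1) weight 1/198
  (W=2, X=3, U=2, Z=2, Y=0) weight 1/198
  (W=2, X=3, U=2, Z=2, Y=1) weight 1/198
Group by W:
  weight(W=0) = 1/66
  weight(W=1) = 1/99
  weight(W=2) = 1/99
Total weight = 1/66 + 1/99 + 1/99 = 7/198
P(W=0 | obs) = 1/66 / 7/198 = 3/7
P(W=1 | obs) = 1/99 / 7/198 = 2/7
P(W=2 | obs) = 1/99 / 7/198 = 2/7

P(W=0) = 3/7, P(W=1) = 2/7, P(W=2) = 2/7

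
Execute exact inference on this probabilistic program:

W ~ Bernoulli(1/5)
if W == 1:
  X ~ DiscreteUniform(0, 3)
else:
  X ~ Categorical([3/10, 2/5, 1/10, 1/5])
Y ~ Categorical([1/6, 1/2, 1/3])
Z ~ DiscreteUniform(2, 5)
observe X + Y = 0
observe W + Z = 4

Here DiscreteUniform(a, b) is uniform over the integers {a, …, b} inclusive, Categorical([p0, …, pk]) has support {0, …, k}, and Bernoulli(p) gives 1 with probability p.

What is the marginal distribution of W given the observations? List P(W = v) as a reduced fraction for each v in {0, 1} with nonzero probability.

P(W=0) = 24/29, P(W=1) = 5/29

Enumerate traces; 2 have nonzero weight after conditioning:
  (W=0, X=0, Y=0, Z=4) weight 1/100
  (W=1, X=0, Y=0, Z=3) weight 1/480
Group by W:
  weight(W=0) = 1/100
  weight(W=1) = 1/480
Total weight = 1/100 + 1/480 = 29/2400
P(W=0 | obs) = 1/100 / 29/2400 = 24/29
P(W=1 | obs) = 1/480 / 29/2400 = 5/29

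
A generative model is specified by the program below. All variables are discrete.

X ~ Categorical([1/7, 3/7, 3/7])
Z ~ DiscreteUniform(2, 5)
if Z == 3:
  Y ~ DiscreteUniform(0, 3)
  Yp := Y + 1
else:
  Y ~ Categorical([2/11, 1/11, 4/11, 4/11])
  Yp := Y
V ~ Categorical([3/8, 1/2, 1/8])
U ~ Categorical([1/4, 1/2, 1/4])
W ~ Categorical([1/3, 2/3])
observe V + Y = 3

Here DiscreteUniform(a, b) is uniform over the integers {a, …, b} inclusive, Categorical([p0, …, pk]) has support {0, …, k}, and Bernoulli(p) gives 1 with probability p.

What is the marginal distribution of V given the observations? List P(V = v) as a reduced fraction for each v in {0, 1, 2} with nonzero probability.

Enumerate traces; 216 have nonzero weight after conditioning:
  (X=0, Z=2, Y=1, V=2, U=0, W=0) weight 1/29568
  (X=0, Z=2, Y=1, V=2, U=0, W=1) weight 1/14784
  (X=0, Z=2, Y=1, V=2, U=1, W=0) weight 1/14784
  (X=0, Z=2, Y=1, V=2, U=1, W=1) weight 1/7392
  (X=0, Z=2, Y=1, V=2, U=2, W=0) weight 1/29568
  (X=0, Z=2, Y=1, V=2, U=2, W=1) weight 1/14784
  (X=0, Z=2, Y=2, V=1, U=0, W=0) weight 1/1848
  (X=0, Z=2, Y=2, V=1, U=0, W=1) weight 1/924
  (X=0, Z=2, Y=3, V=0, U=0, W=0) weight 1/2464
  … 207 more
Group by V:
  weight(V=0) = 177/1408
  weight(V=1) = 59/352
  weight(V=2) = 23/1408
Total weight = 177/1408 + 59/352 + 23/1408 = 109/352
P(V=0 | obs) = 177/1408 / 109/352 = 177/436
P(V=1 | obs) = 59/352 / 109/352 = 59/109
P(V=2 | obs) = 23/1408 / 109/352 = 23/436

P(V=0) = 177/436, P(V=1) = 59/109, P(V=2) = 23/436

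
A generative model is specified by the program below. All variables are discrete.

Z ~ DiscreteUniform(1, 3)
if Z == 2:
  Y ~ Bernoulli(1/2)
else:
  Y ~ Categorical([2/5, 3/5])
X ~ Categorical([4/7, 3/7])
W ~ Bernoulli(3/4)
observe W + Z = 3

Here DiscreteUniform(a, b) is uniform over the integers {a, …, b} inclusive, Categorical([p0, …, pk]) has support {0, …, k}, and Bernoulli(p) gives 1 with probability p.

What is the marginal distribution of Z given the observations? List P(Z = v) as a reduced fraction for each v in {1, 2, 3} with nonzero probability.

Enumerate traces; 8 have nonzero weight after conditioning:
  (Z=2, Y=0, X=0, W=1) weight 1/14
  (Z=2, Y=0, X=1, W=1) weight 3/56
  (Z=2, Y=1, X=0, W=1) weight 1/14
  (Z=2, Y=1, X=1, W=1) weight 3/56
  (Z=3, Y=0, X=0, W=0) weight 2/105
  (Z=3, Y=0, X=1, W=0) weight 1/70
  (Z=3, Y=1, X=0, W=0) weight 1/35
  (Z=3, Y=1, X=1, W=0) weight 3/140
Group by Z:
  weight(Z=2) = 1/4
  weight(Z=3) = 1/12
Total weight = 1/4 + 1/12 = 1/3
P(Z=2 | obs) = 1/4 / 1/3 = 3/4
P(Z=3 | obs) = 1/12 / 1/3 = 1/4

P(Z=2) = 3/4, P(Z=3) = 1/4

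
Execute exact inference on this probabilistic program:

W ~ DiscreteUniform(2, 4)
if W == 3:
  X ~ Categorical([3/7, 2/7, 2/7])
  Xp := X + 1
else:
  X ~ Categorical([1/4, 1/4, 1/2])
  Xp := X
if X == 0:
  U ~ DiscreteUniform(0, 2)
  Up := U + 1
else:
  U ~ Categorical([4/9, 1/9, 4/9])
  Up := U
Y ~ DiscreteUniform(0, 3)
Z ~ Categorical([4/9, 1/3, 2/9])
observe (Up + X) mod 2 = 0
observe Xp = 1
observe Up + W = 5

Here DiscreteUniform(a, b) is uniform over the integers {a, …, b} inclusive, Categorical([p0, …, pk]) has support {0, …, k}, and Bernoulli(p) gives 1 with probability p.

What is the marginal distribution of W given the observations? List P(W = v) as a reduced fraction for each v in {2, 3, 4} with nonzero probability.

P(W=3) = 36/43, P(W=4) = 7/43

Enumerate traces; 24 have nonzero weight after conditioning:
  (W=3, X=0, U=1, Y=0, Z=0) weight 1/189
  (W=3, X=0, U=1, Y=0, Z=1) weight 1/252
  (W=3, X=0, U=1, Y=0, Z=2) weight 1/378
  (W=3, X=0, U=1, Y=1, Z=0) weight 1/189
  (W=3, X=0, U=1, Y=1, Z=1) weight 1/252
  (W=3, X=0, U=1, Y=1, Z=2) weight 1/378
  (W=3, X=0, U=1, Y=2, Z=0) weight 1/189
  (W=3, X=0, U=1, Y=2, Z=1) weight 1/252
  (W=4, X=1, U=1, Y=0, Z=0) weight 1/972
  … 15 more
Group by W:
  weight(W=3) = 1/21
  weight(W=4) = 1/108
Total weight = 1/21 + 1/108 = 43/756
P(W=3 | obs) = 1/21 / 43/756 = 36/43
P(W=4 | obs) = 1/108 / 43/756 = 7/43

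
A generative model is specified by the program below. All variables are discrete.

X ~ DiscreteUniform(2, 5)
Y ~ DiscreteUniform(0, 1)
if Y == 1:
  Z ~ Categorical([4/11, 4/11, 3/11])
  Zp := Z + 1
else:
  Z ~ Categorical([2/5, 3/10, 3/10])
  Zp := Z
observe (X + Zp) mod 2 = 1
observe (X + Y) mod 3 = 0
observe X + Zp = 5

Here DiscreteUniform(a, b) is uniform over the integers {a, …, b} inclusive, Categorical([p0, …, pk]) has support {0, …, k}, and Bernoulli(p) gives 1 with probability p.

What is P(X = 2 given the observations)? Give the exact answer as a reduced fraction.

P(X = 2 | obs) = 10/21

Enumerate traces; 2 have nonzero weight after conditioning:
  (X=2, Y=1, Z=2) weight 3/88
  (X=3, Y=0, Z=2) weight 3/80
Group by X:
  weight(X=2) = 3/88
  weight(X=3) = 3/80
Total weight = 3/88 + 3/80 = 63/880
P(X=2 | obs) = 3/88 / 63/880 = 10/21
P(X=3 | obs) = 3/80 / 63/880 = 11/21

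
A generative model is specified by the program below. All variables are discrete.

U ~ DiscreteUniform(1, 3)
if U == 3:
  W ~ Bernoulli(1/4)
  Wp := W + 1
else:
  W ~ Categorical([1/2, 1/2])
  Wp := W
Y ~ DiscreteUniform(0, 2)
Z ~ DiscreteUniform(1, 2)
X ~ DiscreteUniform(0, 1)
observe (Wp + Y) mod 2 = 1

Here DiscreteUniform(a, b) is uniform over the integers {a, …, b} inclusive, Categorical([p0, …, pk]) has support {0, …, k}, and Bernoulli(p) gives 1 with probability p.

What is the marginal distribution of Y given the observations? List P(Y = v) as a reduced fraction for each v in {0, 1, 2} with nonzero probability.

P(Y=0) = 7/19, P(Y=1) = 5/19, P(Y=2) = 7/19

Enumerate traces; 36 have nonzero weight after conditioning:
  (U=1, W=0, Y=1, Z=1, X=0) weight 1/72
  (U=1, W=0, Y=1, Z=1, X=1) weight 1/72
  (U=1, W=0, Y=1, Z=2, X=0) weight 1/72
  (U=1, W=0, Y=1, Z=2, X=1) weight 1/72
  (U=1, W=1, Y=0, Z=1, X=0) weight 1/72
  (U=1, W=1, Y=0, Z=1, X=1) weight 1/72
  (U=1, W=1, Y=0, Z=2, X=0) weight 1/72
  (U=1, W=1, Y=0, Z=2, X=1) weight 1/72
  (U=1, W=1, Y=2, Z=1, X=0) weight 1/72
  … 27 more
Group by Y:
  weight(Y=0) = 7/36
  weight(Y=1) = 5/36
  weight(Y=2) = 7/36
Total weight = 7/36 + 5/36 + 7/36 = 19/36
P(Y=0 | obs) = 7/36 / 19/36 = 7/19
P(Y=1 | obs) = 5/36 / 19/36 = 5/19
P(Y=2 | obs) = 7/36 / 19/36 = 7/19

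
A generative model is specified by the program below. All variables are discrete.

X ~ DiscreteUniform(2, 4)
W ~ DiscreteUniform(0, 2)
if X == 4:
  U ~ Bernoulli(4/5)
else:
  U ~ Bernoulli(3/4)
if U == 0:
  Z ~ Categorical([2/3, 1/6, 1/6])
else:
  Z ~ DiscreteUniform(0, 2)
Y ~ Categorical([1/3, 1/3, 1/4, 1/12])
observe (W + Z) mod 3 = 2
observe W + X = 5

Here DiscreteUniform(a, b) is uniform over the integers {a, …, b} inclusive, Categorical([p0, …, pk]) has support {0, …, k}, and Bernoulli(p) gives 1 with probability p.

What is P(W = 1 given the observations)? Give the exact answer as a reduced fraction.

Enumerate traces; 16 have nonzero weight after conditioning:
  (X=3, W=2, U=0, Z=0, Y=0) weight 1/162
  (X=3, W=2, U=0, Z=0, Y=1) weight 1/162
  (X=3, W=2, U=0, Z=0, Y=2) weight 1/216
  (X=3, W=2, U=0, Z=0, Y=3) weight 1/648
  (X=3, W=2, U=1, Z=0, Y=0) weight 1/108
  (X=3, W=2, U=1, Z=0, Y=1) weight 1/108
  (X=3, W=2, U=1, Z=0, Y=2) weight 1/144
  (X=3, W=2, U=1, Z=0, Y=3) weight 1/432
  (X=4, W=1, U=0, Z=1, Y=0) weight 1/810
  … 7 more
Group by W:
  weight(W=1) = 1/30
  weight(W=2) = 5/108
Total weight = 1/30 + 5/108 = 43/540
P(W=1 | obs) = 1/30 / 43/540 = 18/43
P(W=2 | obs) = 5/108 / 43/540 = 25/43

P(W = 1 | obs) = 18/43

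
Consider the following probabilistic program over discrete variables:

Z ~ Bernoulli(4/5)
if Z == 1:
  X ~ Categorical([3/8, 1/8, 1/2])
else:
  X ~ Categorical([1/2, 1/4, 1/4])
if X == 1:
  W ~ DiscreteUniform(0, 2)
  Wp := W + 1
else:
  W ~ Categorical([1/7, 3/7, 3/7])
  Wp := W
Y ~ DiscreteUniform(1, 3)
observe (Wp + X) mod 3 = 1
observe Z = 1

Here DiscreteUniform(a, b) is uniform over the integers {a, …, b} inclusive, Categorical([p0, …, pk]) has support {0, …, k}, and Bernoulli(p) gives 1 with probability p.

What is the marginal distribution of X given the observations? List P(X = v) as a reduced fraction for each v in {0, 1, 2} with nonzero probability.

Enumerate traces; 9 have nonzero weight after conditioning:
  (Z=1, X=0, W=1, Y=1) weight 3/70
  (Z=1, X=0, W=1, Y=2) weight 3/70
  (Z=1, X=0, W=1, Y=3) weight 3/70
  (Z=1, X=1, W=2, Y=1) weight 1/90
  (Z=1, X=1, W=2, Y=2) weight 1/90
  (Z=1, X=1, W=2, Y=3) weight 1/90
  (Z=1, X=2, W=2, Y=1) weight 2/35
  (Z=1, X=2, W=2, Y=2) weight 2/35
  … 1 more
Group by X:
  weight(X=0) = 9/70
  weight(X=1) = 1/30
  weight(X=2) = 6/35
Total weight = 9/70 + 1/30 + 6/35 = 1/3
P(X=0 | obs) = 9/70 / 1/3 = 27/70
P(X=1 | obs) = 1/30 / 1/3 = 1/10
P(X=2 | obs) = 6/35 / 1/3 = 18/35

P(X=0) = 27/70, P(X=1) = 1/10, P(X=2) = 18/35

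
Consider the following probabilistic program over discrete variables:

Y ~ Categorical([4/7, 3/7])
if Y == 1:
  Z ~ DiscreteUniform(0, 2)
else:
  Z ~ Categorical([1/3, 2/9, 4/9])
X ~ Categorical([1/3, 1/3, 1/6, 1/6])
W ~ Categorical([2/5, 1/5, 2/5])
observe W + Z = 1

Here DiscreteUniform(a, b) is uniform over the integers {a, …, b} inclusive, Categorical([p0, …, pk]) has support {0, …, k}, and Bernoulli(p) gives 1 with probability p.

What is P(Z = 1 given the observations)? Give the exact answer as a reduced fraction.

Enumerate traces; 16 have nonzero weight after conditioning:
  (Y=0, Z=0, X=0, W=1) weight 4/315
  (Y=0, Z=0, X=1, W=1) weight 4/315
  (Y=0, Z=0, X=2, W=1) weight 2/315
  (Y=0, Z=0, X=3, W=1) weight 2/315
  (Y=0, Z=1, X=0, W=0) weight 16/945
  (Y=0, Z=1, X=1, W=0) weight 16/945
  (Y=0, Z=1, X=2, W=0) weight 8/945
  (Y=0, Z=1, X=3, W=0) weight 8/945
  … 8 more
Group by Z:
  weight(Z=0) = 1/15
  weight(Z=1) = 34/315
Total weight = 1/15 + 34/315 = 11/63
P(Z=0 | obs) = 1/15 / 11/63 = 21/55
P(Z=1 | obs) = 34/315 / 11/63 = 34/55

P(Z = 1 | obs) = 34/55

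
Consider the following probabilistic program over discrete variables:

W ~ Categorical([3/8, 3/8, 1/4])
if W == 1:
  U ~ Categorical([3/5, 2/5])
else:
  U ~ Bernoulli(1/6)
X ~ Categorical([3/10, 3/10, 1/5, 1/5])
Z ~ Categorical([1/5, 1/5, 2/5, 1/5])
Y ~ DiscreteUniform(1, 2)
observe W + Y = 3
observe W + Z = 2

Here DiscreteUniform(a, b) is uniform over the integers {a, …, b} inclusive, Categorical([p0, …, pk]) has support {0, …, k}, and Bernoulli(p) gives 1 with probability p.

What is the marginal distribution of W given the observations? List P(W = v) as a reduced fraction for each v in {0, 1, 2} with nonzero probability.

P(W=1) = 3/5, P(W=2) = 2/5

Enumerate traces; 16 have nonzero weight after conditioning:
  (W=1, U=0, X=0, Z=1, Y=2) weight 27/4000
  (W=1, U=0, X=1, Z=1, Y=2) weight 27/4000
  (W=1, U=0, X=2, Z=1, Y=2) weight 9/2000
  (W=1, U=0, X=3, Z=1, Y=2) weight 9/2000
  (W=1, U=1, X=0, Z=1, Y=2) weight 9/2000
  (W=1, U=1, X=1, Z=1, Y=2) weight 9/2000
  (W=1, U=1, X=2, Z=1, Y=2) weight 3/1000
  (W=1, U=1, X=3, Z=1, Y=2) weight 3/1000
  (W=2, U=0, X=0, Z=0, Y=1) weight 1/160
  … 7 more
Group by W:
  weight(W=1) = 3/80
  weight(W=2) = 1/40
Total weight = 3/80 + 1/40 = 1/16
P(W=1 | obs) = 3/80 / 1/16 = 3/5
P(W=2 | obs) = 1/40 / 1/16 = 2/5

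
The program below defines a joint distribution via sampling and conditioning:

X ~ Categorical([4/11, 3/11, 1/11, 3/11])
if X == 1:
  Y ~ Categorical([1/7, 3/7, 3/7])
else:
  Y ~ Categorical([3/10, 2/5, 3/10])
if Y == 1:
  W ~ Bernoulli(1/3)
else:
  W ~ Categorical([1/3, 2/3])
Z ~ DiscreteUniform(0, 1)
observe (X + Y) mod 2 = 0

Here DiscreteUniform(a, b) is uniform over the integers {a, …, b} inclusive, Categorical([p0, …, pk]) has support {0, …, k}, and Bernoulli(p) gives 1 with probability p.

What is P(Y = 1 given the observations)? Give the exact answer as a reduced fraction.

Enumerate traces; 24 have nonzero weight after conditioning:
  (X=0, Y=0, W=0, Z=0) weight 1/55
  (X=0, Y=0, W=0, Z=1) weight 1/55
  (X=0, Y=0, W=1, Z=0) weight 2/55
  (X=0, Y=0, W=1, Z=1) weight 2/55
  (X=0, Y=2, W=0, Z=0) weight 1/55
  (X=0, Y=2, W=0, Z=1) weight 1/55
  (X=0, Y=2, W=1, Z=0) weight 2/55
  (X=0, Y=2, W=1, Z=1) weight 2/55
  (X=1, Y=1, W=0, Z=0) weight 3/77
  … 15 more
Group by Y:
  weight(Y=0) = 3/22
  weight(Y=1) = 87/385
  weight(Y=2) = 3/22
Total weight = 3/22 + 87/385 + 3/22 = 192/385
P(Y=0 | obs) = 3/22 / 192/385 = 35/128
P(Y=1 | obs) = 87/385 / 192/385 = 29/64
P(Y=2 | obs) = 3/22 / 192/385 = 35/128

P(Y = 1 | obs) = 29/64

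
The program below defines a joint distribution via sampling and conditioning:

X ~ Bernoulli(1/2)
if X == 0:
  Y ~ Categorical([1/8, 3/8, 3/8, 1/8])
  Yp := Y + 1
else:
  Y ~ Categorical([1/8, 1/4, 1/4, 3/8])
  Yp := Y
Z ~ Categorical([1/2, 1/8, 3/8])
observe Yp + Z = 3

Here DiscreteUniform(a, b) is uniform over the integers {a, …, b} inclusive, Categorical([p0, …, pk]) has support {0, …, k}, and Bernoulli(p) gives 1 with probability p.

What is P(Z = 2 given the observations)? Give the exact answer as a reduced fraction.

Enumerate traces; 6 have nonzero weight after conditioning:
  (X=0, Y=0, Z=2) weight 3/128
  (X=0, Y=1, Z=1) weight 3/128
  (X=0, Y=2, Z=0) weight 3/32
  (X=1, Y=1, Z=2) weight 3/64
  (X=1, Y=2, Z=1) weight 1/64
  (X=1, Y=3, Z=0) weight 3/32
Group by Z:
  weight(Z=0) = 3/16
  weight(Z=1) = 5/128
  weight(Z=2) = 9/128
Total weight = 3/16 + 5/128 + 9/128 = 19/64
P(Z=0 | obs) = 3/16 / 19/64 = 12/19
P(Z=1 | obs) = 5/128 / 19/64 = 5/38
P(Z=2 | obs) = 9/128 / 19/64 = 9/38

P(Z = 2 | obs) = 9/38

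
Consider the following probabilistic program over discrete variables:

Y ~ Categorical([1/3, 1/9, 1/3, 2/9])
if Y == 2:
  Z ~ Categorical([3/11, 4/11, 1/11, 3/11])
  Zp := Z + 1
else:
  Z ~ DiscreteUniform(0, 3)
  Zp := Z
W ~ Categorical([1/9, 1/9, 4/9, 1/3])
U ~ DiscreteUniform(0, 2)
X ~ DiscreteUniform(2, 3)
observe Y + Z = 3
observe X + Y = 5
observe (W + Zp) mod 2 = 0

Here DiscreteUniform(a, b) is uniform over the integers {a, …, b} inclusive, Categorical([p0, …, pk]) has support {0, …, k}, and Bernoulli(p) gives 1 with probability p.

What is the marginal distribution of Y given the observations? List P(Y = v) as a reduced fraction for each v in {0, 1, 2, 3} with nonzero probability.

P(Y=2) = 24/35, P(Y=3) = 11/35

Enumerate traces; 12 have nonzero weight after conditioning:
  (Y=2, Z=1, W=0, U=0, X=3) weight 2/891
  (Y=2, Z=1, W=0, U=1, X=3) weight 2/891
  (Y=2, Z=1, W=0, U=2, X=3) weight 2/891
  (Y=2, Z=1, W=2, U=0, X=3) weight 8/891
  (Y=2, Z=1, W=2, U=1, X=3) weight 8/891
  (Y=2, Z=1, W=2, U=2, X=3) weight 8/891
  (Y=3, Z=0, W=0, U=0, X=2) weight 1/972
  (Y=3, Z=0, W=0, U=1, X=2) weight 1/972
  … 4 more
Group by Y:
  weight(Y=2) = 10/297
  weight(Y=3) = 5/324
Total weight = 10/297 + 5/324 = 175/3564
P(Y=2 | obs) = 10/297 / 175/3564 = 24/35
P(Y=3 | obs) = 5/324 / 175/3564 = 11/35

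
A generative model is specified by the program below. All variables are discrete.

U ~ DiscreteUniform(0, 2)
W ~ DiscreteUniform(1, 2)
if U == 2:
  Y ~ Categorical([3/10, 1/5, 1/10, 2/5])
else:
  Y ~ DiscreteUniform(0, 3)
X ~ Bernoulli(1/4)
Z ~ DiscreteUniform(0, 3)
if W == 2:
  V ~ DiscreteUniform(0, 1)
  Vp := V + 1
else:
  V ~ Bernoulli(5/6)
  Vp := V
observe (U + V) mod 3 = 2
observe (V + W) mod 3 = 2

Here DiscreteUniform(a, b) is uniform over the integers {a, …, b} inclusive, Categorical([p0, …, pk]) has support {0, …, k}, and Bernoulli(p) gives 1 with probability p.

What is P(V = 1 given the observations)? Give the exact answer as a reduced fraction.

P(V = 1 | obs) = 5/8

Enumerate traces; 64 have nonzero weight after conditioning:
  (U=1, W=1, Y=0, X=0, Z=0, V=1) weight 5/768
  (U=1, W=1, Y=0, X=0, Z=1, V=1) weight 5/768
  (U=1, W=1, Y=0, X=0, Z=2, V=1) weight 5/768
  (U=1, W=1, Y=0, X=0, Z=3, V=1) weight 5/768
  (U=1, W=1, Y=0, X=1, Z=0, V=1) weight 5/2304
  (U=1, W=1, Y=0, X=1, Z=1, V=1) weight 5/2304
  (U=1, W=1, Y=0, X=1, Z=2, V=1) weight 5/2304
  (U=1, W=1, Y=0, X=1, Z=3, V=1) weight 5/2304
  (U=2, W=2, Y=0, X=0, Z=0, V=0) weight 3/640
  … 55 more
Group by V:
  weight(V=0) = 1/12
  weight(V=1) = 5/36
Total weight = 1/12 + 5/36 = 2/9
P(V=0 | obs) = 1/12 / 2/9 = 3/8
P(V=1 | obs) = 5/36 / 2/9 = 5/8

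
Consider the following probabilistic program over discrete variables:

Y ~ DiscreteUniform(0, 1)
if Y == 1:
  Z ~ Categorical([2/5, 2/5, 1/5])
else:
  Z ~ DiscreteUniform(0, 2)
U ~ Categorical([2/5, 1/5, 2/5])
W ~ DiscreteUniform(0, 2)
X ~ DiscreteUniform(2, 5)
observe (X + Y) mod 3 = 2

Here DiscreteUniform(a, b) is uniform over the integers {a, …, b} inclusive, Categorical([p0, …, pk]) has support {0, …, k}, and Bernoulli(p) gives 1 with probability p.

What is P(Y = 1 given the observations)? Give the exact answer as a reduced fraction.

Enumerate traces; 81 have nonzero weight after conditioning:
  (Y=0, Z=0, U=0, W=0, X=2) weight 1/180
  (Y=0, Z=0, U=0, W=0, X=5) weight 1/180
  (Y=0, Z=0, U=0, W=1, X=2) weight 1/180
  (Y=0, Z=0, U=0, W=1, X=5) weight 1/180
  (Y=0, Z=0, U=0, W=2, X=2) weight 1/180
  (Y=0, Z=0, U=0, W=2, X=5) weight 1/180
  (Y=0, Z=0, U=1, W=0, X=2) weight 1/360
  (Y=0, Z=0, U=1, W=0, X=5) weight 1/360
  (Y=1, Z=0, U=0, W=0, X=4) weight 1/150
  … 72 more
Group by Y:
  weight(Y=0) = 1/4
  weight(Y=1) = 1/8
Total weight = 1/4 + 1/8 = 3/8
P(Y=0 | obs) = 1/4 / 3/8 = 2/3
P(Y=1 | obs) = 1/8 / 3/8 = 1/3

P(Y = 1 | obs) = 1/3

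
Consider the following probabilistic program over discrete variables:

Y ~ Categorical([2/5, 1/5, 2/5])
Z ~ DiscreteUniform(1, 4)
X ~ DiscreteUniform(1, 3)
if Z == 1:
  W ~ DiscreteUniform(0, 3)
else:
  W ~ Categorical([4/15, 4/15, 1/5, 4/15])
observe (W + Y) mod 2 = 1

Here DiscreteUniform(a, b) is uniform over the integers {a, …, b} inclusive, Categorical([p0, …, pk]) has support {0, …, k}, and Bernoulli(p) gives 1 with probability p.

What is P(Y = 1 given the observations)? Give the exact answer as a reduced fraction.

P(Y = 1 | obs) = 19/103

Enumerate traces; 72 have nonzero weight after conditioning:
  (Y=0, Z=1, X=1, W=1) weight 1/120
  (Y=0, Z=1, X=1, W=3) weight 1/120
  (Y=0, Z=1, X=2, W=1) weight 1/120
  (Y=0, Z=1, X=2, W=3) weight 1/120
  (Y=0, Z=1, X=3, W=1) weight 1/120
  (Y=0, Z=1, X=3, W=3) weight 1/120
  (Y=0, Z=2, X=1, W=1) weight 2/225
  (Y=0, Z=2, X=1, W=3) weight 2/225
  (Y=1, Z=1, X=1, W=0) weight 1/240
  (Y=2, Z=1, X=1, W=1) weight 1/120
  … 62 more
Group by Y:
  weight(Y=0) = 21/100
  weight(Y=1) = 19/200
  weight(Y=2) = 21/100
Total weight = 21/100 + 19/200 + 21/100 = 103/200
P(Y=0 | obs) = 21/100 / 103/200 = 42/103
P(Y=1 | obs) = 19/200 / 103/200 = 19/103
P(Y=2 | obs) = 21/100 / 103/200 = 42/103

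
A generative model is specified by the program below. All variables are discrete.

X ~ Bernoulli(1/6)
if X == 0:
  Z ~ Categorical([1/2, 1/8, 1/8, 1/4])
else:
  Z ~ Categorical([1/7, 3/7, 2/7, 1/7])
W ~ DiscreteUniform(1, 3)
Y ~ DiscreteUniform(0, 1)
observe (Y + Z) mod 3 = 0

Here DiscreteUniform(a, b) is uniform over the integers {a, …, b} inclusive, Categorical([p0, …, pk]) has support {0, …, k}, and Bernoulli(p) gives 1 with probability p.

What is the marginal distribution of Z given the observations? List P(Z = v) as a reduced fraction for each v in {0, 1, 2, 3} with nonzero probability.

P(Z=0) = 148/277, P(Z=2) = 51/277, P(Z=3) = 78/277

Enumerate traces; 18 have nonzero weight after conditioning:
  (X=0, Z=0, W=1, Y=0) weight 5/72
  (X=0, Z=0, W=2, Y=0) weight 5/72
  (X=0, Z=0, W=3, Y=0) weight 5/72
  (X=0, Z=2, W=1, Y=1) weight 5/288
  (X=0, Z=2, W=2, Y=1) weight 5/288
  (X=0, Z=2, W=3, Y=1) weight 5/288
  (X=0, Z=3, W=1, Y=0) weight 5/144
  (X=0, Z=3, W=2, Y=0) weight 5/144
  … 10 more
Group by Z:
  weight(Z=0) = 37/168
  weight(Z=2) = 17/224
  weight(Z=3) = 13/112
Total weight = 37/168 + 17/224 + 13/112 = 277/672
P(Z=0 | obs) = 37/168 / 277/672 = 148/277
P(Z=2 | obs) = 17/224 / 277/672 = 51/277
P(Z=3 | obs) = 13/112 / 277/672 = 78/277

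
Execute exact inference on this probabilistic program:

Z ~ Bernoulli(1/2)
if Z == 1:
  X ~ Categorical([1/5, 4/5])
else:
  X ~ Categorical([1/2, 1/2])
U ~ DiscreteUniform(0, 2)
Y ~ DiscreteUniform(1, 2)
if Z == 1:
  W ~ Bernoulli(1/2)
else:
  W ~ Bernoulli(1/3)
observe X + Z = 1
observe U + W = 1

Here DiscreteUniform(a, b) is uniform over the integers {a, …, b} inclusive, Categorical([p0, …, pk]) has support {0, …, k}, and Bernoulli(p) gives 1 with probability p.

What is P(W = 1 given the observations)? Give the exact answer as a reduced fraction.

P(W = 1 | obs) = 8/21

Enumerate traces; 8 have nonzero weight after conditioning:
  (Z=0, X=1, U=0, Y=1, W=1) weight 1/72
  (Z=0, X=1, U=0, Y=2, W=1) weight 1/72
  (Z=0, X=1, U=1, Y=1, W=0) weight 1/36
  (Z=0, X=1, U=1, Y=2, W=0) weight 1/36
  (Z=1, X=0, U=0, Y=1, W=1) weight 1/120
  (Z=1, X=0, U=0, Y=2, W=1) weight 1/120
  (Z=1, X=0, U=1, Y=1, W=0) weight 1/120
  (Z=1, X=0, U=1, Y=2, W=0) weight 1/120
Group by W:
  weight(W=0) = 13/180
  weight(W=1) = 2/45
Total weight = 13/180 + 2/45 = 7/60
P(W=0 | obs) = 13/180 / 7/60 = 13/21
P(W=1 | obs) = 2/45 / 7/60 = 8/21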